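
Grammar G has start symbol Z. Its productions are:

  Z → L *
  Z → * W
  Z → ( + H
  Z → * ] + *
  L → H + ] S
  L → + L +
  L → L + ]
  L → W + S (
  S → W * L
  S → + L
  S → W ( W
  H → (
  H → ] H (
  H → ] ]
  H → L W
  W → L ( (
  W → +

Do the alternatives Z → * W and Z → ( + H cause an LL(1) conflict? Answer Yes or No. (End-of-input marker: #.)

No

FIRST(* W) = { * } and FIRST(( + H) = { ( }.
The FIRST sets are disjoint and neither alternative is nullable — no conflict.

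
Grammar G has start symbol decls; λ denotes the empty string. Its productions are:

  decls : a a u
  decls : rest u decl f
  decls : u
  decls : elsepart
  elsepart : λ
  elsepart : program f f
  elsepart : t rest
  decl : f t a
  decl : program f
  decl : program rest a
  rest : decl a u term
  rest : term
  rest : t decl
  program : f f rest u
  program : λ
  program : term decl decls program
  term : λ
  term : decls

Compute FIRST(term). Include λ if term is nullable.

{ a, f, t, u, λ }

term : λ contributes λ.
From term : decls: add FIRST(decls) = { a, f, t, u, λ } (including λ since decls is nullable).
Union: FIRST(term) = { a, f, t, u, λ }.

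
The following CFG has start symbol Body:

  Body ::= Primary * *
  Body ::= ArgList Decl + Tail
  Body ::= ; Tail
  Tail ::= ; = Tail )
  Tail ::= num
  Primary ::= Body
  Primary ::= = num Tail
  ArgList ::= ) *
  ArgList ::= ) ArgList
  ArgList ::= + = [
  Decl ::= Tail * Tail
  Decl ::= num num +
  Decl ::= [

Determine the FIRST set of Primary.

From Primary ::= Body: add FIRST(Body) = { ), +, ;, = }.
Primary ::= = num Tail contributes {=}.
Union: FIRST(Primary) = { ), +, ;, = }.

{ ), +, ;, = }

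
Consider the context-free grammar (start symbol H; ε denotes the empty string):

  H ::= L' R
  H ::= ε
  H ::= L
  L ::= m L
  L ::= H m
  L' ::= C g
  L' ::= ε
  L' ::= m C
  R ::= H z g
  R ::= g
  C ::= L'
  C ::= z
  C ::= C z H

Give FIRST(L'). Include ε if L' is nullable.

From L' ::= C g: C nullable, take FIRST(C) ∪ {g} = { g, m, z }.
L' ::= ε contributes ε.
L' ::= m C contributes {m}.
Union: FIRST(L') = { g, m, z, ε }.

{ g, m, z, ε }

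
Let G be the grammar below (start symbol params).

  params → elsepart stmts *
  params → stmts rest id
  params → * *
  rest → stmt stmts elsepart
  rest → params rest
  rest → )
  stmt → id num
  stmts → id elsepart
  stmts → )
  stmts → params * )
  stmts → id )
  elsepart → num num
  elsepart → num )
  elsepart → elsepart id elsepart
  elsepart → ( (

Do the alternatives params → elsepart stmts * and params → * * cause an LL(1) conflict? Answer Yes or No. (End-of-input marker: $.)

No

FIRST(elsepart stmts *) = { (, num } and FIRST(* *) = { * }.
The FIRST sets are disjoint and neither alternative is nullable — no conflict.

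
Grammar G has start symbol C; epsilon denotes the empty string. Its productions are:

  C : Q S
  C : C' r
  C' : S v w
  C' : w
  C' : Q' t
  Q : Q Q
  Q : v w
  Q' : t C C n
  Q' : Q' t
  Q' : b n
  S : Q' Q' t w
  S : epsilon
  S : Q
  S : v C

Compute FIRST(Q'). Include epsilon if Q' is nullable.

Q' : t C C n contributes {t}.
From Q' : Q' t: add FIRST(Q') = { b, t }.
Q' : b n contributes {b}.
Union: FIRST(Q') = { b, t }.

{ b, t }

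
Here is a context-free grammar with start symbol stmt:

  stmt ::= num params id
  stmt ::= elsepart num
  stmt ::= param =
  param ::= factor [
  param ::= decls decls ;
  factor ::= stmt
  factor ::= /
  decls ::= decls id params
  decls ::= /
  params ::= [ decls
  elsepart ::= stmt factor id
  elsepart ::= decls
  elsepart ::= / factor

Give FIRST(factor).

From factor ::= stmt: add FIRST(stmt) = { /, num }.
factor ::= / contributes {/}.
Union: FIRST(factor) = { /, num }.

{ /, num }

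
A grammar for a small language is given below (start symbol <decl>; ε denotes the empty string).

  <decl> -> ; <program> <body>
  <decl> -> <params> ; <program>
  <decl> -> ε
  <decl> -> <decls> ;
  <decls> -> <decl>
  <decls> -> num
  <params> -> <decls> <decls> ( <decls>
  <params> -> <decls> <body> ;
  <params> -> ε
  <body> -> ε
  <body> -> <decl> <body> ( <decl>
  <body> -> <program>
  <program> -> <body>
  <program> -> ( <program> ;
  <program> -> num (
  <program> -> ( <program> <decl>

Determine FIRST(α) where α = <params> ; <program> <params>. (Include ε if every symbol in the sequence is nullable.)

Add FIRST(<params>)\{ε} = { (, ;, num }; <params> is nullable, continue.
; is a terminal; add {;} and stop.

{ (, ;, num }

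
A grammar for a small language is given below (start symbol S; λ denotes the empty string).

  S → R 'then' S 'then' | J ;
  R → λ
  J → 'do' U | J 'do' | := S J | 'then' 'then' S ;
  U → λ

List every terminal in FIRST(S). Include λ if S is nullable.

{ 'do', 'then', := }

From S → R 'then' S 'then': R nullable, take FIRST(R) ∪ {'then'} = { 'then' }.
From S → J ;: add FIRST(J) = { 'do', 'then', := }.
Union: FIRST(S) = { 'do', 'then', := }.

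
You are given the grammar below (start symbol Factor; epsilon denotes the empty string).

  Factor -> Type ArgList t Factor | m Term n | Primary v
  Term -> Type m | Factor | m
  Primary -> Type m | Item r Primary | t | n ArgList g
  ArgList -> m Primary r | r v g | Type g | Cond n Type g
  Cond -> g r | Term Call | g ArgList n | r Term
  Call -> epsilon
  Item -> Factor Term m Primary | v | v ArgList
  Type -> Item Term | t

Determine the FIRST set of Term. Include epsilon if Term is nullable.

{ m, n, t, v }

From Term -> Type m: add FIRST(Type) = { m, n, t, v }.
From Term -> Factor: add FIRST(Factor) = { m, n, t, v }.
Term -> m contributes {m}.
Union: FIRST(Term) = { m, n, t, v }.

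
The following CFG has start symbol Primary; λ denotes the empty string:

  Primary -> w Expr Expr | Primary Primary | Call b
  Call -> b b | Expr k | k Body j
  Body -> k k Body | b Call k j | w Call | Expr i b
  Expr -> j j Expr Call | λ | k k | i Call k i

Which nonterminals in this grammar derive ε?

Directly nullable (have an λ-production): Expr.
No other nonterminal has a production whose RHS symbols are all nullable.

{ Expr }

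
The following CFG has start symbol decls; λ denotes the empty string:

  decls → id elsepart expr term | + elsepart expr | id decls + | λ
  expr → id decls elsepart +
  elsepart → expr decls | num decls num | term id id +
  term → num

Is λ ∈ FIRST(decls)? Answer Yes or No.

decls has an λ-production, so decls ⇒ λ.

Yes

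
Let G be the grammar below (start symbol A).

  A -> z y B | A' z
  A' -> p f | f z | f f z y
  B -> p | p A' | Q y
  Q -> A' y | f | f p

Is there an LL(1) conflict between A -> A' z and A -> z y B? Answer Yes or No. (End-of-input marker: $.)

FIRST(A' z) = { f, p } and FIRST(z y B) = { z }.
The FIRST sets are disjoint and neither alternative is nullable — no conflict.

No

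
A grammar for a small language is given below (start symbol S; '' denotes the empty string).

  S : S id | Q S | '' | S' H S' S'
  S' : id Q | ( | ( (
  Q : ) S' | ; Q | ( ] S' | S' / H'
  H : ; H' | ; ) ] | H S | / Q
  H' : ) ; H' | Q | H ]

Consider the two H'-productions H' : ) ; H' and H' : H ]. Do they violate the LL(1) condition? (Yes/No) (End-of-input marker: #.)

No

FIRST() ; H') = { ) } and FIRST(H ]) = { /, ; }.
The FIRST sets are disjoint and neither alternative is nullable — no conflict.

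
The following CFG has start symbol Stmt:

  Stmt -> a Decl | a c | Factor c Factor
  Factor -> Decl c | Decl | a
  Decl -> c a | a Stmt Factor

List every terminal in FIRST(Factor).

From Factor -> Decl c: add FIRST(Decl) = { a, c }.
From Factor -> Decl: add FIRST(Decl) = { a, c }.
Factor -> a contributes {a}.
Union: FIRST(Factor) = { a, c }.

{ a, c }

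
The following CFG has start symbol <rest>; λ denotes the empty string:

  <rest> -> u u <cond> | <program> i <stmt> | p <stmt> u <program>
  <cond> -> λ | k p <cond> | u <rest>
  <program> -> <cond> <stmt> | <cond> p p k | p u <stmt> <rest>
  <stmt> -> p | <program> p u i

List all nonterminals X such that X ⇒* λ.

{ <cond> }

Directly nullable (have an λ-production): <cond>.
No other nonterminal has a production whose RHS symbols are all nullable.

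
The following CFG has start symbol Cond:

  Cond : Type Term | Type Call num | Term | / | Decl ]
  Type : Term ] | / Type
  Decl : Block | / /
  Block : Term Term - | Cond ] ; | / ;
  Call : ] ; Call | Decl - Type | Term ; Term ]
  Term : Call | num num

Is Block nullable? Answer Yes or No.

No

No nonterminal in this grammar is nullable.
No production of Block has an RHS whose symbols are all nullable, so Block is not nullable.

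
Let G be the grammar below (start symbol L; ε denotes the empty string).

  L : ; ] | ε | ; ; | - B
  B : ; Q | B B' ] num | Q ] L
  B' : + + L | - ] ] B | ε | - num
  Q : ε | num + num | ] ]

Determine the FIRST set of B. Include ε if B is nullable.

B : ; Q contributes {;}.
From B : B B' ] num: add FIRST(B) = { ;, ], num }.
From B : Q ] L: Q nullable, take FIRST(Q) ∪ {]} = { ], num }.
Union: FIRST(B) = { ;, ], num }.

{ ;, ], num }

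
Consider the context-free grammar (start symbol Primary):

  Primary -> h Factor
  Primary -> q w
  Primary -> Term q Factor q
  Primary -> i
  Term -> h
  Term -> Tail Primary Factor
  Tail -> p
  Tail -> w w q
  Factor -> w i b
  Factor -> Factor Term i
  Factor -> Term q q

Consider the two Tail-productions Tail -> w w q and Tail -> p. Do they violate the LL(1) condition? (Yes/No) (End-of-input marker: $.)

No

FIRST(w w q) = { w } and FIRST(p) = { p }.
The FIRST sets are disjoint and neither alternative is nullable — no conflict.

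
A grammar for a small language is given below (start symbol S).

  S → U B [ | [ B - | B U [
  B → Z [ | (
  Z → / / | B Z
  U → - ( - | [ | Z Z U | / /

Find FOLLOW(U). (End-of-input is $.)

{ (, /, [ }

In S → U B [: add FIRST(B [) = { (, / }.
In S → B U [: add FIRST([) = { [ }.
In U → Z Z U: U is at the end, add FOLLOW(U) = { (, /, [ }.
Union: FOLLOW(U) = { (, /, [ }.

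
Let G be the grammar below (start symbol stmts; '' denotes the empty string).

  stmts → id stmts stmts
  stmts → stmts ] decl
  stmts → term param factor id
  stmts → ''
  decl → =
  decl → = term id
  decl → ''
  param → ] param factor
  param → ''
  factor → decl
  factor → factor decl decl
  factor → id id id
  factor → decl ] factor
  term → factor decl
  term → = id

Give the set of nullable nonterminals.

Directly nullable (have an ''-production): stmts, decl, param.
term → factor decl with every symbol nullable, so term is nullable.
factor → decl with every symbol nullable, so factor is nullable.

{ decl, factor, param, stmts, term }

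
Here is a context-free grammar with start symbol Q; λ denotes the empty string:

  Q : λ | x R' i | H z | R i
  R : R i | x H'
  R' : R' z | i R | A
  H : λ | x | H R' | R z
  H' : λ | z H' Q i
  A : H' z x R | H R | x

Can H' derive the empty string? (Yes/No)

Yes

H' has an λ-production, so H' ⇒ λ.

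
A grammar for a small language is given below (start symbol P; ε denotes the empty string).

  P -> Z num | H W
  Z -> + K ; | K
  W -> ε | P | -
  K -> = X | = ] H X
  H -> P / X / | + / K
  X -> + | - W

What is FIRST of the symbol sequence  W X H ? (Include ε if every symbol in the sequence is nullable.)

{ +, -, = }

Add FIRST(W)\{ε} = { +, -, = }; W is nullable, continue.
Add FIRST(X) = { +, - }; X is not nullable, stop.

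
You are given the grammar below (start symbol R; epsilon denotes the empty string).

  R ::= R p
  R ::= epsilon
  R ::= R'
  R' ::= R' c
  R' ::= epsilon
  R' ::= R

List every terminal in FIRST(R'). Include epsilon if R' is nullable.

{ c, p, epsilon }

From R' ::= R' c: R' nullable, take FIRST(R') ∪ {c} = { c, p }.
R' ::= epsilon contributes epsilon.
From R' ::= R: add FIRST(R) = { c, p, epsilon } (including epsilon since R is nullable).
Union: FIRST(R') = { c, p, epsilon }.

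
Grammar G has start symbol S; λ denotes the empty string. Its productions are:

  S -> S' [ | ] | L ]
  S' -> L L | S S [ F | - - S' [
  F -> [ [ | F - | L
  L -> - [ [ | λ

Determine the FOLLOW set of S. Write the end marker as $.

{ $, -, [, ] }

S is the start symbol, so $ ∈ FOLLOW(S).
In S' -> S S [ F: add FIRST(S [ F) = { -, [, ] }.
In S' -> S S [ F: add FIRST([ F) = { [ }.
Union: FOLLOW(S) = { $, -, [, ] }.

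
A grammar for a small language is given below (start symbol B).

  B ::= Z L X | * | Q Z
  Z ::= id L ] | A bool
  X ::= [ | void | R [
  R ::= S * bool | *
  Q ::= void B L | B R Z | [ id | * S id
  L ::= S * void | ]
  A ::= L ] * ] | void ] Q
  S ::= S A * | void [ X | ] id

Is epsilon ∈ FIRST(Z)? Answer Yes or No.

No

No nonterminal in this grammar is nullable.
No production of Z has an RHS whose symbols are all nullable, so Z is not nullable.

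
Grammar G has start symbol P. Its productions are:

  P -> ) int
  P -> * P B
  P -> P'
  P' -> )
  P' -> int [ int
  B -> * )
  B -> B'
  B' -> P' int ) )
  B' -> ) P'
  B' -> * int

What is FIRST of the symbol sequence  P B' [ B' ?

{ ), *, int }

Add FIRST(P) = { ), *, int }; P is not nullable, stop.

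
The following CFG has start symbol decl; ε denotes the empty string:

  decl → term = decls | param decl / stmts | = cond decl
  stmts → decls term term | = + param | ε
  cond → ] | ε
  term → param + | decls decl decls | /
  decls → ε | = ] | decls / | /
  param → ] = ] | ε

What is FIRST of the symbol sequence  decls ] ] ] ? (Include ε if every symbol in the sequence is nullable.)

{ /, =, ] }

Add FIRST(decls)\{ε} = { /, = }; decls is nullable, continue.
] is a terminal; add {]} and stop.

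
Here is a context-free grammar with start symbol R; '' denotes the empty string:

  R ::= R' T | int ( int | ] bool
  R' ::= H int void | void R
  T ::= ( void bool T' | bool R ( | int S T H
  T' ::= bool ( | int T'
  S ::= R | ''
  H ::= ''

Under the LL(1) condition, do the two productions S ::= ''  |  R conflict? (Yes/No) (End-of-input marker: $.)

Yes

FIRST('') = { '' } and FIRST(R) = { ], int, void }.
The first alternative is nullable and FOLLOW(S) = { (, bool, int } shares int with FIRST of the second — conflict.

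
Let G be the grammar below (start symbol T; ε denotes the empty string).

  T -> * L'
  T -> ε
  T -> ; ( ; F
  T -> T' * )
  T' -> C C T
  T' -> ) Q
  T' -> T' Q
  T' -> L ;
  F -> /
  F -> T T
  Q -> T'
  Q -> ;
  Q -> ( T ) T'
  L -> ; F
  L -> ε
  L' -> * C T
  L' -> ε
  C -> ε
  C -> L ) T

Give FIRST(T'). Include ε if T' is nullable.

{ (, ), *, ;, ε }

From T' -> C C T: C, C, T nullable, take FIRST(C) ∪ FIRST(C) ∪ FIRST(T) = { (, ), *, ; }; also ε since the whole RHS is nullable.
T' -> ) Q contributes {)}.
From T' -> T' Q: T', Q nullable, take FIRST(T') ∪ FIRST(Q) = { (, ), *, ; }; also ε since the whole RHS is nullable.
From T' -> L ;: L nullable, take FIRST(L) ∪ {;} = { ; }.
Union: FIRST(T') = { (, ), *, ;, ε }.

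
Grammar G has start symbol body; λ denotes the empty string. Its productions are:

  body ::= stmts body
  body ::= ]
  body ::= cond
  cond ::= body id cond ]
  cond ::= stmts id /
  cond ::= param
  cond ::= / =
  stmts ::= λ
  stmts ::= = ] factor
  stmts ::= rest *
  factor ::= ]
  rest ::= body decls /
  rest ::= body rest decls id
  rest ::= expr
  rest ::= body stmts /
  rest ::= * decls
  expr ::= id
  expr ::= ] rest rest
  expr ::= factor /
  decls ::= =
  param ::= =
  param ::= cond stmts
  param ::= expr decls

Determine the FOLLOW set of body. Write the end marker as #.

{ #, *, /, =, ], id }

body is the start symbol, so # ∈ FOLLOW(body).
In body ::= stmts body: body is at the end, add FOLLOW(body) = { #, *, /, =, ], id }.
In cond ::= body id cond ]: add FIRST(id cond ]) = { id }.
In rest ::= body decls /: add FIRST(decls /) = { = }.
In rest ::= body rest decls id: add FIRST(rest decls id) = { *, /, =, ], id }.
In rest ::= body stmts /: add FIRST(stmts /) = { *, /, =, ], id }.
Union: FOLLOW(body) = { #, *, /, =, ], id }.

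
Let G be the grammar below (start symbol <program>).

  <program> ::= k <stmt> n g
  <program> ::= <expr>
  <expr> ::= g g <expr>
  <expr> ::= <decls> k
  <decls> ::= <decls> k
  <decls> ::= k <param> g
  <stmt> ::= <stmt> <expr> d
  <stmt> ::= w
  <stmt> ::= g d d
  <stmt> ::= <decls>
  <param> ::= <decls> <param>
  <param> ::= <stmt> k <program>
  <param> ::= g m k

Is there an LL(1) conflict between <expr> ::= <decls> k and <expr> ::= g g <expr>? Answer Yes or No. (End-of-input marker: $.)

FIRST(<decls> k) = { k } and FIRST(g g <expr>) = { g }.
The FIRST sets are disjoint and neither alternative is nullable — no conflict.

No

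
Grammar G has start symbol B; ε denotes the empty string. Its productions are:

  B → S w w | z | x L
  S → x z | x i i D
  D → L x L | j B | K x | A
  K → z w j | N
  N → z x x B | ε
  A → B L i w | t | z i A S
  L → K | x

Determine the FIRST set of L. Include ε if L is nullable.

From L → K: add FIRST(K) = { z, ε } (including ε since K is nullable).
L → x contributes {x}.
Union: FIRST(L) = { x, z, ε }.

{ x, z, ε }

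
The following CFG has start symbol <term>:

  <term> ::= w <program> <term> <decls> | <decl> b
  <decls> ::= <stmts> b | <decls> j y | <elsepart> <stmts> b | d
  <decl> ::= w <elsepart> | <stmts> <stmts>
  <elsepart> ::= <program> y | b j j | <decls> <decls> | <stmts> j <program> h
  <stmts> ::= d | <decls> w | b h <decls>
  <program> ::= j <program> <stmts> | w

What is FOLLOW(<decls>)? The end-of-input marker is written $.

In <term> ::= w <program> <term> <decls>: <decls> is at the end, add FOLLOW(<term>) = { $, b, d, j, w }.
In <decls> ::= <decls> j y: add FIRST(j y) = { j }.
In <elsepart> ::= <decls> <decls>: add FIRST(<decls>) = { b, d, j, w }.
In <elsepart> ::= <decls> <decls>: <decls> is at the end, add FOLLOW(<elsepart>) = { b, d, j, w }.
In <stmts> ::= <decls> w: add FIRST(w) = { w }.
In <stmts> ::= b h <decls>: <decls> is at the end, add FOLLOW(<stmts>) = { b, d, h, j, w, y }.
Union: FOLLOW(<decls>) = { $, b, d, h, j, w, y }.

{ $, b, d, h, j, w, y }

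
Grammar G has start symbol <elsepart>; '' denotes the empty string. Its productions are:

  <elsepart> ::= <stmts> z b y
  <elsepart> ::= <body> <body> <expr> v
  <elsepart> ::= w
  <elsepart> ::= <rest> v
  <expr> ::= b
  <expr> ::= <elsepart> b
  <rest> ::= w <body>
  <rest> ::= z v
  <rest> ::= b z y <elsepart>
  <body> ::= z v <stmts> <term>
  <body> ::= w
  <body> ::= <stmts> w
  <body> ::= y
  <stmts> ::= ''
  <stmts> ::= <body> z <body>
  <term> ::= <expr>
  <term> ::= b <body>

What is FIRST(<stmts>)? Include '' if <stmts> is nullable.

{ w, y, z, '' }

<stmts> ::= '' contributes ''.
From <stmts> ::= <body> z <body>: add FIRST(<body>) = { w, y, z }.
Union: FIRST(<stmts>) = { w, y, z, '' }.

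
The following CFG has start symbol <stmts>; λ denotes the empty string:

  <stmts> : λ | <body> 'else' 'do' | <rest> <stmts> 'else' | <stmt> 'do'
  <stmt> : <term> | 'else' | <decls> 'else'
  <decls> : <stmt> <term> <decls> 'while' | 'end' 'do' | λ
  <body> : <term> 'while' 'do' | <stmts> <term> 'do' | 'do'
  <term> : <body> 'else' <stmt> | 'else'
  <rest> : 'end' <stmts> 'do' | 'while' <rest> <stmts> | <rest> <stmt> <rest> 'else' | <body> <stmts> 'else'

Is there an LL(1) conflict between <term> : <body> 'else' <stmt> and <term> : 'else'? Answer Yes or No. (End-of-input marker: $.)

FIRST(<body> 'else' <stmt>) = { 'do', 'else', 'end', 'while' } and FIRST('else') = { 'else' }.
Both contain 'else', so the two alternatives are not disjoint — LL(1) conflict.

Yes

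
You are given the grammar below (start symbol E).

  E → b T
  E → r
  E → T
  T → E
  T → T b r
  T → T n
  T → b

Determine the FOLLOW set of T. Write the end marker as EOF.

{ EOF, b, n }

In E → b T: T is at the end, add FOLLOW(E) = { EOF, b, n }.
In E → T: T is at the end, add FOLLOW(E) = { EOF, b, n }.
In T → T b r: add FIRST(b r) = { b }.
In T → T n: add FIRST(n) = { n }.
Union: FOLLOW(T) = { EOF, b, n }.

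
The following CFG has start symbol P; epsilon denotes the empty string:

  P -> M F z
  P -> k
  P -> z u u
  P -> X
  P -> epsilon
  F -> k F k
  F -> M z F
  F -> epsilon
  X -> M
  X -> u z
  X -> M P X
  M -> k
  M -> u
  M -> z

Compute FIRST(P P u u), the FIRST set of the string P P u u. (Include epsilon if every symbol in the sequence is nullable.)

{ k, u, z }

Add FIRST(P)\{epsilon} = { k, u, z }; P is nullable, continue.
Add FIRST(P)\{epsilon} = { k, u, z }; P is nullable, continue.
u is a terminal; add {u} and stop.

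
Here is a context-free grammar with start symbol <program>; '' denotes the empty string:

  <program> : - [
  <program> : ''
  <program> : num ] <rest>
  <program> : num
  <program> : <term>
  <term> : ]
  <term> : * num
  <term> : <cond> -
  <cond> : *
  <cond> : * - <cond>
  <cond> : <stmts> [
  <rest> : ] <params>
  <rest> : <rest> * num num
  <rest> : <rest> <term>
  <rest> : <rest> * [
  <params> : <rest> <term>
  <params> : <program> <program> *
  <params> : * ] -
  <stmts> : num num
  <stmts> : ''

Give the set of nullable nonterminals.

Directly nullable (have an ''-production): <program>, <stmts>.
No other nonterminal has a production whose RHS symbols are all nullable.

{ <program>, <stmts> }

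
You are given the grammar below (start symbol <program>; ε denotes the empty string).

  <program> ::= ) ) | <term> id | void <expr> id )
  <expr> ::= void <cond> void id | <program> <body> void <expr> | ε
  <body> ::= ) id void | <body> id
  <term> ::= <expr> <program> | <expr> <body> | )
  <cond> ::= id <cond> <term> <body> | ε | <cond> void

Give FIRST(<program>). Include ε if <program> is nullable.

{ ), void }

<program> ::= ) ) contributes {)}.
From <program> ::= <term> id: add FIRST(<term>) = { ), void }.
<program> ::= void <expr> id ) contributes {void}.
Union: FIRST(<program>) = { ), void }.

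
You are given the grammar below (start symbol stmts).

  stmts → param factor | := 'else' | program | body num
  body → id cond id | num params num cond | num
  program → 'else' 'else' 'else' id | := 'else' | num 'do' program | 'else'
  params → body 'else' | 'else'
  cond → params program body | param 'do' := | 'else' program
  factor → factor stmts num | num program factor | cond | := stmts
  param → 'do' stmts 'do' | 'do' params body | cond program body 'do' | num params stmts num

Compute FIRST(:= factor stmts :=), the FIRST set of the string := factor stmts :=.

{ := }

:= is a terminal; add {:=} and stop.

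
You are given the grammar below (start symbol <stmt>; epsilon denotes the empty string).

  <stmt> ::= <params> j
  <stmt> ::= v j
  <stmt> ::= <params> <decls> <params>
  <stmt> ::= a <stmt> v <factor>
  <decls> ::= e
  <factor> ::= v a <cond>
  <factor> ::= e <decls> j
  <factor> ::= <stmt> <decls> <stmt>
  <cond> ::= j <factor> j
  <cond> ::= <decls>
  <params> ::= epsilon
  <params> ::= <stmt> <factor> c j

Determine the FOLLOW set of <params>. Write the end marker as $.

In <stmt> ::= <params> j: add FIRST(j) = { j }.
In <stmt> ::= <params> <decls> <params>: add FIRST(<decls> <params>) = { e }.
In <stmt> ::= <params> <decls> <params>: <params> is at the end, add FOLLOW(<stmt>) = { $, a, c, e, j, v }.
Union: FOLLOW(<params>) = { $, a, c, e, j, v }.

{ $, a, c, e, j, v }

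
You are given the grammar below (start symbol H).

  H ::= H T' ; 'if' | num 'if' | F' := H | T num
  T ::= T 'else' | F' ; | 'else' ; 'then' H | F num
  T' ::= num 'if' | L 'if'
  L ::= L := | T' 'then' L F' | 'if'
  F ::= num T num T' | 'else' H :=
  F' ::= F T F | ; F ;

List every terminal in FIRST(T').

{ 'if', num }

T' ::= num 'if' contributes {num}.
From T' ::= L 'if': add FIRST(L) = { 'if', num }.
Union: FIRST(T') = { 'if', num }.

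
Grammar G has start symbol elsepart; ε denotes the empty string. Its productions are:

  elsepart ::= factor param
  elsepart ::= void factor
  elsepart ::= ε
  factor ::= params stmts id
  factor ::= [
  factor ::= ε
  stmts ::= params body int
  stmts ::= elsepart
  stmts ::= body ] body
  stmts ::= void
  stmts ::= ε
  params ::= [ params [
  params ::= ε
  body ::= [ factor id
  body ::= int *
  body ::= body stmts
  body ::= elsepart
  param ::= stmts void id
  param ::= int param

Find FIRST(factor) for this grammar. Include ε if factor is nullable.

{ [, ], id, int, void, ε }

From factor ::= params stmts id: params, stmts nullable, take FIRST(params) ∪ FIRST(stmts) ∪ {id} = { [, ], id, int, void }.
factor ::= [ contributes {[}.
factor ::= ε contributes ε.
Union: FIRST(factor) = { [, ], id, int, void, ε }.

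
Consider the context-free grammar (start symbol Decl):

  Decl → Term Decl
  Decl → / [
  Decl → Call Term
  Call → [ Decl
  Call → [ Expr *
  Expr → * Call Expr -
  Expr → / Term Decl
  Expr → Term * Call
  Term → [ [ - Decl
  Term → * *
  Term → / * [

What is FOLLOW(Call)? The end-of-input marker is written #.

In Decl → Call Term: add FIRST(Term) = { *, /, [ }.
In Expr → * Call Expr -: add FIRST(Expr -) = { *, /, [ }.
In Expr → Term * Call: Call is at the end, add FOLLOW(Expr) = { *, - }.
Union: FOLLOW(Call) = { *, -, /, [ }.

{ *, -, /, [ }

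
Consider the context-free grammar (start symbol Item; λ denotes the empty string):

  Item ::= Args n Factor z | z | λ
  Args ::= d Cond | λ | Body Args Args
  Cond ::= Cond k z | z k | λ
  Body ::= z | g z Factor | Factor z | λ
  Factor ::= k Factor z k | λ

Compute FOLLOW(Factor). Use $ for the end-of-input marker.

{ d, g, k, n, z }

In Item ::= Args n Factor z: add FIRST(z) = { z }.
In Body ::= g z Factor: Factor is at the end, add FOLLOW(Body) = { d, g, k, n, z }.
In Body ::= Factor z: add FIRST(z) = { z }.
In Factor ::= k Factor z k: add FIRST(z k) = { z }.
Union: FOLLOW(Factor) = { d, g, k, n, z }.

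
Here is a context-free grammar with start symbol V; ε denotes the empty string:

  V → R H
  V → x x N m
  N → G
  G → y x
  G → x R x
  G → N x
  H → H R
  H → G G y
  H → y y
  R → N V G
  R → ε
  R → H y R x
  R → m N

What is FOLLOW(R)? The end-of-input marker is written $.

{ $, m, x, y }

In V → R H: add FIRST(H) = { x, y }.
In G → x R x: add FIRST(x) = { x }.
In H → H R: R is at the end, add FOLLOW(H) = { $, m, x, y }.
In R → H y R x: add FIRST(x) = { x }.
Union: FOLLOW(R) = { $, m, x, y }.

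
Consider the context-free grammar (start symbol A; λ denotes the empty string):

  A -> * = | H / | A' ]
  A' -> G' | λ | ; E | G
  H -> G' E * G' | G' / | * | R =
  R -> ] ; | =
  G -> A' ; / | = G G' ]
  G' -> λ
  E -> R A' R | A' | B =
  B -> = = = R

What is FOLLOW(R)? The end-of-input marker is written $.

In H -> R =: add FIRST(=) = { = }.
In E -> R A' R: add FIRST(A' R) = { ;, =, ] }.
In E -> R A' R: R is at the end, add FOLLOW(E) = { *, ;, =, ] }.
In B -> = = = R: R is at the end, add FOLLOW(B) = { = }.
Union: FOLLOW(R) = { *, ;, =, ] }.

{ *, ;, =, ] }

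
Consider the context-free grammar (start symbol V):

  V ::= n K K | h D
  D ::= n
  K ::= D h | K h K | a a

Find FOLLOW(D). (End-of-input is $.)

{ $, h }

In V ::= h D: D is at the end, add FOLLOW(V) = { $ }.
In K ::= D h: add FIRST(h) = { h }.
Union: FOLLOW(D) = { $, h }.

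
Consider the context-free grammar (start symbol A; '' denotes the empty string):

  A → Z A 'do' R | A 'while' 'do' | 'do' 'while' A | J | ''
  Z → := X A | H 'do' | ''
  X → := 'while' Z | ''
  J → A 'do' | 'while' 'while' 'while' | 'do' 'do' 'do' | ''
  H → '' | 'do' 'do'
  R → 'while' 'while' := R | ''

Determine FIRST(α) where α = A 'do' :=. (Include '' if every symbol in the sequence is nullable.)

{ 'do', 'while', := }

Add FIRST(A)\{''} = { 'do', 'while', := }; A is nullable, continue.
'do' is a terminal; add {'do'} and stop.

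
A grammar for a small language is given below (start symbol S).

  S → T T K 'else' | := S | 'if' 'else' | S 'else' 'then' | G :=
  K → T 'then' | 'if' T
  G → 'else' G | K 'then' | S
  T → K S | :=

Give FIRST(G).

G → 'else' G contributes {'else'}.
From G → K 'then': add FIRST(K) = { 'if', := }.
From G → S: add FIRST(S) = { 'else', 'if', := }.
Union: FIRST(G) = { 'else', 'if', := }.

{ 'else', 'if', := }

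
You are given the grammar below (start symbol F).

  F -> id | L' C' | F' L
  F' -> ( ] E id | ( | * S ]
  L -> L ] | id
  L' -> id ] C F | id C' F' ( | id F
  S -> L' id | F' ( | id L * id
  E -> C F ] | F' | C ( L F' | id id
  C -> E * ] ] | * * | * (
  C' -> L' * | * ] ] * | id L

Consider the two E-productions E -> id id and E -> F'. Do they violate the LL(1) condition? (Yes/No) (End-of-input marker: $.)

FIRST(id id) = { id } and FIRST(F') = { (, * }.
The FIRST sets are disjoint and neither alternative is nullable — no conflict.

No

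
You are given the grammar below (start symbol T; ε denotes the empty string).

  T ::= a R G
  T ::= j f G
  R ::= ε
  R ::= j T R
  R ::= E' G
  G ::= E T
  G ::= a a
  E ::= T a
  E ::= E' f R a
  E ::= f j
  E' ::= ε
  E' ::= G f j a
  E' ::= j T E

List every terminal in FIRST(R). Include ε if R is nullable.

R ::= ε contributes ε.
R ::= j T R contributes {j}.
From R ::= E' G: E' nullable, take FIRST(E') ∪ FIRST(G) = { a, f, j }.
Union: FIRST(R) = { a, f, j, ε }.

{ a, f, j, ε }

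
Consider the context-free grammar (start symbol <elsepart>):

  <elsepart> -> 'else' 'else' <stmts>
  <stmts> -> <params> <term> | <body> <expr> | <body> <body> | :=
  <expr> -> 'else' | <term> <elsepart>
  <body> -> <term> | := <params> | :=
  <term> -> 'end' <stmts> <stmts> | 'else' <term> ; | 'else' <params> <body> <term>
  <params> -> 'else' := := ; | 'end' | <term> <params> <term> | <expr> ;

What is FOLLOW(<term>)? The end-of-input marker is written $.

In <stmts> -> <params> <term>: <term> is at the end, add FOLLOW(<stmts>) = { $, 'else', 'end', :=, ; }.
In <expr> -> <term> <elsepart>: add FIRST(<elsepart>) = { 'else' }.
In <body> -> <term>: <term> is at the end, add FOLLOW(<body>) = { $, 'else', 'end', :=, ; }.
In <term> -> 'else' <term> ;: add FIRST(;) = { ; }.
In <term> -> 'else' <params> <body> <term>: <term> is at the end, add FOLLOW(<term>) = { $, 'else', 'end', :=, ; }.
In <params> -> <term> <params> <term>: add FIRST(<params> <term>) = { 'else', 'end' }.
In <params> -> <term> <params> <term>: <term> is at the end, add FOLLOW(<params>) = { $, 'else', 'end', :=, ; }.
Union: FOLLOW(<term>) = { $, 'else', 'end', :=, ; }.

{ $, 'else', 'end', :=, ; }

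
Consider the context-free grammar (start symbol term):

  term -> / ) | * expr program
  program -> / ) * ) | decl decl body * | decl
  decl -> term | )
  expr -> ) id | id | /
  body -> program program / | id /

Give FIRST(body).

From body -> program program /: add FIRST(program) = { ), *, / }.
body -> id / contributes {id}.
Union: FIRST(body) = { ), *, /, id }.

{ ), *, /, id }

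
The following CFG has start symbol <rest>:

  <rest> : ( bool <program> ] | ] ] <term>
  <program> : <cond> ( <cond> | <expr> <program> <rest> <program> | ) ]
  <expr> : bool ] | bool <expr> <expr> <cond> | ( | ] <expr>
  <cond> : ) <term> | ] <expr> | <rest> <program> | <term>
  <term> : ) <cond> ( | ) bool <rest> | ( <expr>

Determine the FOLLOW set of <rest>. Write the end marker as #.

<rest> is the start symbol, so # ∈ FOLLOW(<rest>).
In <program> : <expr> <program> <rest> <program>: add FIRST(<program>) = { (, ), ], bool }.
In <cond> : <rest> <program>: add FIRST(<program>) = { (, ), ], bool }.
In <term> : ) bool <rest>: <rest> is at the end, add FOLLOW(<term>) = { #, (, ), ], bool }.
Union: FOLLOW(<rest>) = { #, (, ), ], bool }.

{ #, (, ), ], bool }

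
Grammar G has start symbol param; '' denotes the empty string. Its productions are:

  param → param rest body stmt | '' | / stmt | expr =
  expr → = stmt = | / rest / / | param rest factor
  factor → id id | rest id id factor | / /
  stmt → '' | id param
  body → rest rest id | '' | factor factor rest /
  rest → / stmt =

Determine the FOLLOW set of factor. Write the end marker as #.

In expr → param rest factor: factor is at the end, add FOLLOW(expr) = { = }.
In factor → rest id id factor: factor is at the end, add FOLLOW(factor) = { /, =, id }.
In body → factor factor rest /: add FIRST(factor rest /) = { /, id }.
In body → factor factor rest /: add FIRST(rest /) = { / }.
Union: FOLLOW(factor) = { /, =, id }.

{ /, =, id }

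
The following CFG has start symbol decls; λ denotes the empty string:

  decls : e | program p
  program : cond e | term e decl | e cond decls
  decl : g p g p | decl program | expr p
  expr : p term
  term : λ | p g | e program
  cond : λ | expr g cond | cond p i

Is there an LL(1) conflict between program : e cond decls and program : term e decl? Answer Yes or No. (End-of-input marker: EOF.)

Yes

FIRST(e cond decls) = { e } and FIRST(term e decl) = { e, p }.
Both contain e, so the two alternatives are not disjoint — LL(1) conflict.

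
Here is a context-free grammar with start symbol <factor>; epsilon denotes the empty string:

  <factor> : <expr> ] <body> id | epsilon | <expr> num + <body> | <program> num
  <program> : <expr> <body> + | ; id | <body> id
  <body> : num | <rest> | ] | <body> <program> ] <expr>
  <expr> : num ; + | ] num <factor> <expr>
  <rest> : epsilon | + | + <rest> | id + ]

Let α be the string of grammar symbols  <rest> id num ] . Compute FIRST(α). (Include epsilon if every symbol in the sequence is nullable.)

Add FIRST(<rest>)\{epsilon} = { +, id }; <rest> is nullable, continue.
id is a terminal; add {id} and stop.

{ +, id }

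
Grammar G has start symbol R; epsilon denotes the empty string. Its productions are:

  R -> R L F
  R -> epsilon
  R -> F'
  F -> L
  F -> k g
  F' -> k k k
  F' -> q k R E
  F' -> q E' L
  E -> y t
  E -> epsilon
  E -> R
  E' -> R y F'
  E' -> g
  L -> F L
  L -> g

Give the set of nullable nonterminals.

Directly nullable (have an epsilon-production): R, E.
No other nonterminal has a production whose RHS symbols are all nullable.

{ E, R }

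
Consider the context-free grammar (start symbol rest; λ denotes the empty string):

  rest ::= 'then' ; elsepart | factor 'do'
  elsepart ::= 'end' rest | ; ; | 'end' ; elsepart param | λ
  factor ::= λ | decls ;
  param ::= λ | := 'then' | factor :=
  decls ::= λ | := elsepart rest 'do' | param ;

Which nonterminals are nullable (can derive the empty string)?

Directly nullable (have an λ-production): elsepart, factor, param, decls.
No other nonterminal has a production whose RHS symbols are all nullable.

{ decls, elsepart, factor, param }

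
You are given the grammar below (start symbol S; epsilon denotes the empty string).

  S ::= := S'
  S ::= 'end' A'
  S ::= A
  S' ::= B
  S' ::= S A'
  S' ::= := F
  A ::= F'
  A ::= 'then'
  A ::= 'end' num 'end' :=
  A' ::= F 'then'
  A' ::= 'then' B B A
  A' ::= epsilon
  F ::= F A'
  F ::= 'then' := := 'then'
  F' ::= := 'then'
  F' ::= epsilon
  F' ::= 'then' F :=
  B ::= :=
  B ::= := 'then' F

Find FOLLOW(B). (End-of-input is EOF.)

{ EOF, 'end', 'then', := }

In S' ::= B: B is at the end, add FOLLOW(S') = { EOF, 'then' }.
In A' ::= 'then' B B A: add FIRST(B A) = { := }.
In A' ::= 'then' B B A: add FIRST(A)\{epsilon} = { 'end', 'then', := }.
  Since A is nullable, also add FOLLOW(A') = { EOF, 'end', 'then', := }.
Union: FOLLOW(B) = { EOF, 'end', 'then', := }.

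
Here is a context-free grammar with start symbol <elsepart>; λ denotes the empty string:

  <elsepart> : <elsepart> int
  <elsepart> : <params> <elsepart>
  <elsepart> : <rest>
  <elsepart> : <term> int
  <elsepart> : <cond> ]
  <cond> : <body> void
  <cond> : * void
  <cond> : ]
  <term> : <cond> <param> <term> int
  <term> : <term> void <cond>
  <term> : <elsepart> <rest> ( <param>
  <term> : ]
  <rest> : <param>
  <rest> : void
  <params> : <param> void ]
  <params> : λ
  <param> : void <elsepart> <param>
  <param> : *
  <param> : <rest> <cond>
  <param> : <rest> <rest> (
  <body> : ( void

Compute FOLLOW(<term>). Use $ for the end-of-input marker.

In <elsepart> : <term> int: add FIRST(int) = { int }.
In <term> : <cond> <param> <term> int: add FIRST(int) = { int }.
In <term> : <term> void <cond>: add FIRST(void <cond>) = { void }.
Union: FOLLOW(<term>) = { int, void }.

{ int, void }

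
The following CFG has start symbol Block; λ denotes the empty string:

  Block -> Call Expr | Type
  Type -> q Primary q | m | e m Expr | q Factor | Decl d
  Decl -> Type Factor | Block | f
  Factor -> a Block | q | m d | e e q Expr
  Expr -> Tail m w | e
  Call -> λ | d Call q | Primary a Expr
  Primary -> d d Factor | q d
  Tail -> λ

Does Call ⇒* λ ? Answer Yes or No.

Yes

Call has an λ-production, so Call ⇒ λ.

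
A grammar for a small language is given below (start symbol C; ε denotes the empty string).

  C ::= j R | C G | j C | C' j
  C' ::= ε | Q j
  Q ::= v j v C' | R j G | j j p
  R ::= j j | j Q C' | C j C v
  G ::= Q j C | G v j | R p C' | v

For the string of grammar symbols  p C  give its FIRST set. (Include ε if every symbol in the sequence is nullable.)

p is a terminal; add {p} and stop.

{ p }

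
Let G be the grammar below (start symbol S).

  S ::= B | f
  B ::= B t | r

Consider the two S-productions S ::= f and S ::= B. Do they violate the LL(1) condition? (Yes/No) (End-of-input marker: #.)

FIRST(f) = { f } and FIRST(B) = { r }.
The FIRST sets are disjoint and neither alternative is nullable — no conflict.

No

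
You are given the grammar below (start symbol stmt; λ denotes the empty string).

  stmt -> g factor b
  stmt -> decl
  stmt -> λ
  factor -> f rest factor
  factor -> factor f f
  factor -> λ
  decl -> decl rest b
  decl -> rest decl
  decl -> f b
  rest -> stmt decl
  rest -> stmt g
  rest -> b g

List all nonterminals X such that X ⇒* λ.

{ factor, stmt }

Directly nullable (have an λ-production): stmt, factor.
No other nonterminal has a production whose RHS symbols are all nullable.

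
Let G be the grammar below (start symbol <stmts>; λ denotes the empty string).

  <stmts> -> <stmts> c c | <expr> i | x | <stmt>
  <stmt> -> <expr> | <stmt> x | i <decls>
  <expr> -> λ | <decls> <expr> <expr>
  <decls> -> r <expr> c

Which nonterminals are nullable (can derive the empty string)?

Directly nullable (have an λ-production): <expr>.
<stmt> -> <expr> with every symbol nullable, so <stmt> is nullable.
<stmts> -> <stmt> with every symbol nullable, so <stmts> is nullable.
No other nonterminal has a production whose RHS symbols are all nullable.

{ <expr>, <stmt>, <stmts> }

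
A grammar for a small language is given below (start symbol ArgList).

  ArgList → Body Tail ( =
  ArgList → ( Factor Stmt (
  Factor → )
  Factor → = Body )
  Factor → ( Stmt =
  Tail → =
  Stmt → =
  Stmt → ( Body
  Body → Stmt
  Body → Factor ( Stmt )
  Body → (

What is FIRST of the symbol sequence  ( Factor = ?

( is a terminal; add {(} and stop.

{ ( }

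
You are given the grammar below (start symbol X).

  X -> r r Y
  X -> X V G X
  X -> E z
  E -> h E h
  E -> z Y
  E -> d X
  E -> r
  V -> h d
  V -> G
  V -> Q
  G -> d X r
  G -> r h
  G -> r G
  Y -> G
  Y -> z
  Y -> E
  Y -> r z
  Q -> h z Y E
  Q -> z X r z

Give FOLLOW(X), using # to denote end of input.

{ #, d, h, r, z }

X is the start symbol, so # ∈ FOLLOW(X).
In X -> X V G X: add FIRST(V G X) = { d, h, r, z }.
In X -> X V G X: X is at the end, add FOLLOW(X) = { #, d, h, r, z }.
In E -> d X: X is at the end, add FOLLOW(E) = { #, d, h, r, z }.
In G -> d X r: add FIRST(r) = { r }.
In Q -> z X r z: add FIRST(r z) = { r }.
Union: FOLLOW(X) = { #, d, h, r, z }.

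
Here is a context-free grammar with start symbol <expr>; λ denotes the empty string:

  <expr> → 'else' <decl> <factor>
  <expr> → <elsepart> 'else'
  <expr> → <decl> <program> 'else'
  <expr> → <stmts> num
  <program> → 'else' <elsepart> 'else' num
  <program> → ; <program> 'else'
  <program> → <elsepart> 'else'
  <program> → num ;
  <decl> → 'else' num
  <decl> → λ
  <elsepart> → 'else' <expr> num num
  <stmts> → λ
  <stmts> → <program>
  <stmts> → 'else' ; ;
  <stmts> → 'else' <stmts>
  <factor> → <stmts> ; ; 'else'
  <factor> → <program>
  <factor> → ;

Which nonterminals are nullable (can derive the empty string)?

{ <decl>, <stmts> }

Directly nullable (have an λ-production): <decl>, <stmts>.
No other nonterminal has a production whose RHS symbols are all nullable.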